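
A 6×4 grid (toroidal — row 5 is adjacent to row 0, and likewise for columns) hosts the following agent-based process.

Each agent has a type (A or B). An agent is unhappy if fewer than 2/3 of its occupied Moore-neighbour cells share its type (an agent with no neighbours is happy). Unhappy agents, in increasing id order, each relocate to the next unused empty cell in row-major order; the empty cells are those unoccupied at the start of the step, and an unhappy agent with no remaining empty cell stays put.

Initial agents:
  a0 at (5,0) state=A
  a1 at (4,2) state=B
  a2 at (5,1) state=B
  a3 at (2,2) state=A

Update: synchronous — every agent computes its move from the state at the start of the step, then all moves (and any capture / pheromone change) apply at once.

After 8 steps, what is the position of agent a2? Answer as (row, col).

t=1: a0@(0,0):A a1@(4,2):B a2@(0,1):B a3@(2,2):A
t=2: a0@(0,2):A a1@(4,2):B a2@(0,3):B a3@(2,2):A
t=3: a0@(0,0):A a1@(4,2):B a2@(0,1):B a3@(2,2):A
t=4: a0@(0,2):A a1@(4,2):B a2@(0,3):B a3@(2,2):A
t=5: a0@(0,0):A a1@(4,2):B a2@(0,1):B a3@(2,2):A
t=6: a0@(0,2):A a1@(4,2):B a2@(0,3):B a3@(2,2):A
t=7: a0@(0,0):A a1@(4,2):B a2@(0,1):B a3@(2,2):A
t=8: a0@(0,2):A a1@(4,2):B a2@(0,3):B a3@(2,2):A

(0, 3)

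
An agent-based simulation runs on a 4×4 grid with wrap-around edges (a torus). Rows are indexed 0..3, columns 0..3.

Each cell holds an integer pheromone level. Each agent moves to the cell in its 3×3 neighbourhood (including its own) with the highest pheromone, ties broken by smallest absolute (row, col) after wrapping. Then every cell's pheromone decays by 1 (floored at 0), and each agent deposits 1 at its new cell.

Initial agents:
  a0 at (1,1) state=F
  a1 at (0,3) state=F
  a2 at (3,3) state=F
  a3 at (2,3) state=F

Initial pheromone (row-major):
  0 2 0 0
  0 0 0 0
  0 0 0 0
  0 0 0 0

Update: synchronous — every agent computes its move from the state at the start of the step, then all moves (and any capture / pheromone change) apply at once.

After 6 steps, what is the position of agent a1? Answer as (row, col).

t=1: a0@(0,1) a1@(0,0) a2@(0,0) a3@(1,0) | pheromone: 2 2 0 0 / 1 0 0 0 / 0 0 0 0 / 0 0 0 0
t=2: a0@(0,0) a1@(0,0) a2@(0,0) a3@(0,0) | pheromone: 5 1 0 0 / 0 0 0 0 / 0 0 0 0 / 0 0 0 0
t=3: a0@(0,0) a1@(0,0) a2@(0,0) a3@(0,0) | pheromone: 8 0 0 0 / 0 0 0 0 / 0 0 0 0 / 0 0 0 0
t=4: a0@(0,0) a1@(0,0) a2@(0,0) a3@(0,0) | pheromone: 11 0 0 0 / 0 0 0 0 / 0 0 0 0 / 0 0 0 0
t=5: a0@(0,0) a1@(0,0) a2@(0,0) a3@(0,0) | pheromone: 14 0 0 0 / 0 0 0 0 / 0 0 0 0 / 0 0 0 0
t=6: a0@(0,0) a1@(0,0) a2@(0,0) a3@(0,0) | pheromone: 17 0 0 0 / 0 0 0 0 / 0 0 0 0 / 0 0 0 0

(0, 0)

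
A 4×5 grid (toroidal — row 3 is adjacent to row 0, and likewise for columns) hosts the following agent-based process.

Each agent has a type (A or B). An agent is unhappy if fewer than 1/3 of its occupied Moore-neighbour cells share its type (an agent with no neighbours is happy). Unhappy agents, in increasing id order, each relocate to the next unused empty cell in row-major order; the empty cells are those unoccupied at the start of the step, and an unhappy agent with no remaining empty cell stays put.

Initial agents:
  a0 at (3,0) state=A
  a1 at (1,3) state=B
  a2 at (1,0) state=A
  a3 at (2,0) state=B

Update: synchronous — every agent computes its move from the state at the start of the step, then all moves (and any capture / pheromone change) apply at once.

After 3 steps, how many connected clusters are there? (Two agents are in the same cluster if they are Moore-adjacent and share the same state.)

2

t=1: a0@(0,0):A a1@(1,3):B a2@(0,1):A a3@(0,2):B
t=2: (unchanged — steady state)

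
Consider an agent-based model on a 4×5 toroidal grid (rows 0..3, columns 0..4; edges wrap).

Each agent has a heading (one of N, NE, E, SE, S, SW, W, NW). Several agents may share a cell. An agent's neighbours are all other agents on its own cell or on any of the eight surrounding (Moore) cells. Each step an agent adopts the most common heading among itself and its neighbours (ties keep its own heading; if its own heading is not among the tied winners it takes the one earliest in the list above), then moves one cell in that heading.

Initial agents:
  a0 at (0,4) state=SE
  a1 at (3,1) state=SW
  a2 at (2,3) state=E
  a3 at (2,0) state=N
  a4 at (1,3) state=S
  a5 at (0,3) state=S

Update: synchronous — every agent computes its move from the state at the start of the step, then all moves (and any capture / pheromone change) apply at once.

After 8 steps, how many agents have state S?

t=1: a0@(1,4):S a1@(0,0):SW a2@(2,4):E a3@(1,0):N a4@(2,3):S a5@(1,3):S
t=2: a0@(2,4):S a1@(1,4):SW a2@(3,4):S a3@(0,0):N a4@(3,3):S a5@(2,3):S
t=3: a0@(3,4):S a1@(2,4):S a2@(0,4):S a3@(3,0):N a4@(0,3):S a5@(3,3):S
t=4: a0@(0,4):S a1@(3,4):S a2@(1,4):S a3@(0,0):S a4@(1,3):S a5@(0,3):S
t=5: a0@(1,4):S a1@(0,4):S a2@(2,4):S a3@(1,0):S a4@(2,3):S a5@(1,3):S
t=6: a0@(2,4):S a1@(1,4):S a2@(3,4):S a3@(2,0):S a4@(3,3):S a5@(2,3):S
t=7: a0@(3,4):S a1@(2,4):S a2@(0,4):S a3@(3,0):S a4@(0,3):S a5@(3,3):S
t=8: a0@(0,4):S a1@(3,4):S a2@(1,4):S a3@(0,0):S a4@(1,3):S a5@(0,3):S

6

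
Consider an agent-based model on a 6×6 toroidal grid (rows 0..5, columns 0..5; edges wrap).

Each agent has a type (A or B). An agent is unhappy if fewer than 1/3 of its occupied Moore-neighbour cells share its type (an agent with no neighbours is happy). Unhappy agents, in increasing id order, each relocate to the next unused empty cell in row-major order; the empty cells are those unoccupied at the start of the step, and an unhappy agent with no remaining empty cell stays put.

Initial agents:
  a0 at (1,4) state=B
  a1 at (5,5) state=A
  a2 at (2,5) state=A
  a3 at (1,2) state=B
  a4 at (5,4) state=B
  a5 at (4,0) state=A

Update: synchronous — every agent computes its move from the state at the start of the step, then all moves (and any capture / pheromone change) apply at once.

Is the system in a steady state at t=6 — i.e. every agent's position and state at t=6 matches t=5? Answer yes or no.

t=1: a0@(0,0):B a1@(5,5):A a2@(0,1):A a3@(1,2):B a4@(0,2):B a5@(4,0):A
t=2: a0@(0,3):B a1@(5,5):A a2@(0,4):A a3@(1,2):B a4@(0,2):B a5@(4,0):A
t=3: (unchanged — steady state)

yes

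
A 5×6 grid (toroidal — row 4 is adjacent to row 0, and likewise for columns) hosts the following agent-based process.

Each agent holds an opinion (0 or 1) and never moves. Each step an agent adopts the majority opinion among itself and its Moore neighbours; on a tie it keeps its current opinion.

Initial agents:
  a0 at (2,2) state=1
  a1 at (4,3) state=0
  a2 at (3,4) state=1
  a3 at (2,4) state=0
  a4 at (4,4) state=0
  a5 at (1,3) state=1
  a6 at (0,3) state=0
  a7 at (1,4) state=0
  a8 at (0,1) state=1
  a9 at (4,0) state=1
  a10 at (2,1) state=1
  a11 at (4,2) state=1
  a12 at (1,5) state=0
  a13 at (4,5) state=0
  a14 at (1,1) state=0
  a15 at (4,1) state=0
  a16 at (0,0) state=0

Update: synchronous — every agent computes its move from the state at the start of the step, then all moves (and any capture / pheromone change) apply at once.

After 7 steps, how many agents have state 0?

14

t=1: a0@(2,2):1 a1@(4,3):0 a2@(3,4):0 a3@(2,4):0 a4@(4,4):0 a5@(1,3):0 a6@(0,3):0 a7@(1,4):0 a8@(0,1):1 a9@(4,0):0 a10@(2,1):1 a11@(4,2):0 a12@(1,5):0 a13@(4,5):0 a14@(1,1):1 a15@(4,1):1 a16@(0,0):0
t=2: a0@(2,2):1 a1@(4,3):0 a2@(3,4):0 a3@(2,4):0 a4@(4,4):0 a5@(1,3):0 a6@(0,3):0 a7@(1,4):0 a8@(0,1):1 a9@(4,0):0 a10@(2,1):1 a11@(4,2):0 a12@(1,5):0 a13@(4,5):0 a14@(1,1):1 a15@(4,1):0 a16@(0,0):0
t=3: a0@(2,2):1 a1@(4,3):0 a2@(3,4):0 a3@(2,4):0 a4@(4,4):0 a5@(1,3):0 a6@(0,3):0 a7@(1,4):0 a8@(0,1):0 a9@(4,0):0 a10@(2,1):1 a11@(4,2):0 a12@(1,5):0 a13@(4,5):0 a14@(1,1):1 a15@(4,1):0 a16@(0,0):0
t=4: (unchanged — steady state)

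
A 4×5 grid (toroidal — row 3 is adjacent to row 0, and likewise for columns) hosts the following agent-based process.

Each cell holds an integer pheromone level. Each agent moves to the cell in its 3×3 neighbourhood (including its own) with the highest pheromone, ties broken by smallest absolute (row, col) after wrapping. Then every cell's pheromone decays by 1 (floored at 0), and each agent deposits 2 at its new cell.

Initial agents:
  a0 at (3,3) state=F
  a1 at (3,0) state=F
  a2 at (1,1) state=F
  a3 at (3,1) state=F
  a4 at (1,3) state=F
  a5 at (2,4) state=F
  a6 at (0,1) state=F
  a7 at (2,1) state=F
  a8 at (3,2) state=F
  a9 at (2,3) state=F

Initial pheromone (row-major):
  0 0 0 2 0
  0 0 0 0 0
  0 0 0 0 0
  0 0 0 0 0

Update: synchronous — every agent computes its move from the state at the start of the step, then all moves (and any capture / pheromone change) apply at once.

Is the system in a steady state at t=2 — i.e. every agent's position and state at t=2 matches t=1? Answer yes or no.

no

t=1: a0@(0,3) a1@(0,0) a2@(0,0) a3@(0,0) a4@(0,3) a5@(1,0) a6@(0,0) a7@(1,0) a8@(0,3) a9@(1,2) | pheromone: 8 0 0 7 0 / 4 0 2 0 0 / 0 0 0 0 0 / 0 0 0 0 0
t=2: a0@(0,3) a1@(0,0) a2@(0,0) a3@(0,0) a4@(0,3) a5@(0,0) a6@(0,0) a7@(0,0) a8@(0,3) a9@(0,3) | pheromone: 19 0 0 14 0 / 3 0 1 0 0 / 0 0 0 0 0 / 0 0 0 0 0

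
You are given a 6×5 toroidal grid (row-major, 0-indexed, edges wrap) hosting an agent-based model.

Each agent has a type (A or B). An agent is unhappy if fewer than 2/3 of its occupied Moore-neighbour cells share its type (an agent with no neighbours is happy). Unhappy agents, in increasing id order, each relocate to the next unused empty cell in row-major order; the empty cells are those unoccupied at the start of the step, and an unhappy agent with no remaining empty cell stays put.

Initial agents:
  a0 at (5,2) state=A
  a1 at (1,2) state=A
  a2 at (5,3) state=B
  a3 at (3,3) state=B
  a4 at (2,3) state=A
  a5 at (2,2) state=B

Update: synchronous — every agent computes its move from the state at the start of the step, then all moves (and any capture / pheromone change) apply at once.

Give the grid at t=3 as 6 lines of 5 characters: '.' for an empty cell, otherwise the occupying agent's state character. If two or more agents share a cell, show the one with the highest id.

t=1: a0@(0,0):A a1@(0,1):A a2@(0,2):B a3@(0,3):B a4@(0,4):A a5@(1,0):B
t=2: a0@(0,0):A a1@(1,1):A a2@(1,2):B a3@(1,3):B a4@(1,4):A a5@(2,0):B
t=3: a0@(0,0):A a1@(0,1):A a2@(0,2):B a3@(0,3):B a4@(0,4):A a5@(1,0):B

AABBA
B....
.....
.....
.....
.....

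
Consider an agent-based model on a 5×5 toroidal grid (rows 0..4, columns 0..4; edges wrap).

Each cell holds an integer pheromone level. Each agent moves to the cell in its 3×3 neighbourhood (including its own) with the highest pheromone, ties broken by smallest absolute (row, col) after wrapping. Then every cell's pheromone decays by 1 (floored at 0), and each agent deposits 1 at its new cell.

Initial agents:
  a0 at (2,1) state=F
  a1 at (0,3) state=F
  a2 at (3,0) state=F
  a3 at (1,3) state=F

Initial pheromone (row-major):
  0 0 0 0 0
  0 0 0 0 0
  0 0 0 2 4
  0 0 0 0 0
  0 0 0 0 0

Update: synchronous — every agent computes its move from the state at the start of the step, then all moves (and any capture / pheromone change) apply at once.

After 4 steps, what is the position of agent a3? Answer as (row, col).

(2, 4)

t=1: a0@(1,0) a1@(0,2) a2@(2,4) a3@(2,4) | pheromone: 0 0 1 0 0 / 1 0 0 0 0 / 0 0 0 1 5 / 0 0 0 0 0 / 0 0 0 0 0
t=2: a0@(2,4) a1@(0,2) a2@(2,4) a3@(2,4) | pheromone: 0 0 1 0 0 / 0 0 0 0 0 / 0 0 0 0 7 / 0 0 0 0 0 / 0 0 0 0 0
t=3: a0@(2,4) a1@(0,2) a2@(2,4) a3@(2,4) | pheromone: 0 0 1 0 0 / 0 0 0 0 0 / 0 0 0 0 9 / 0 0 0 0 0 / 0 0 0 0 0
t=4: a0@(2,4) a1@(0,2) a2@(2,4) a3@(2,4) | pheromone: 0 0 1 0 0 / 0 0 0 0 0 / 0 0 0 0 11 / 0 0 0 0 0 / 0 0 0 0 0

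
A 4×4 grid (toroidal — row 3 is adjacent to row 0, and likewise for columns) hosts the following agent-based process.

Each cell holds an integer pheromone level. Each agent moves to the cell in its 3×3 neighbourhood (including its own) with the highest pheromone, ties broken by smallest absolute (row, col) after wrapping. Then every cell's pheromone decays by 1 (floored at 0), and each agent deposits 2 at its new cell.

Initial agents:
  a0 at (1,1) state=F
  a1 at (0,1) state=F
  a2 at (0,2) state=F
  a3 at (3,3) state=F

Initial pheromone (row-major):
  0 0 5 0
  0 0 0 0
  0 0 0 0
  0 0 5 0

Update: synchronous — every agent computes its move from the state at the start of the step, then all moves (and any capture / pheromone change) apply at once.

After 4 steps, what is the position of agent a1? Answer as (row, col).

t=1: a0@(0,2) a1@(0,2) a2@(0,2) a3@(0,2) | pheromone: 0 0 12 0 / 0 0 0 0 / 0 0 0 0 / 0 0 4 0
t=2: a0@(0,2) a1@(0,2) a2@(0,2) a3@(0,2) | pheromone: 0 0 19 0 / 0 0 0 0 / 0 0 0 0 / 0 0 3 0
t=3: a0@(0,2) a1@(0,2) a2@(0,2) a3@(0,2) | pheromone: 0 0 26 0 / 0 0 0 0 / 0 0 0 0 / 0 0 2 0
t=4: a0@(0,2) a1@(0,2) a2@(0,2) a3@(0,2) | pheromone: 0 0 33 0 / 0 0 0 0 / 0 0 0 0 / 0 0 1 0

(0, 2)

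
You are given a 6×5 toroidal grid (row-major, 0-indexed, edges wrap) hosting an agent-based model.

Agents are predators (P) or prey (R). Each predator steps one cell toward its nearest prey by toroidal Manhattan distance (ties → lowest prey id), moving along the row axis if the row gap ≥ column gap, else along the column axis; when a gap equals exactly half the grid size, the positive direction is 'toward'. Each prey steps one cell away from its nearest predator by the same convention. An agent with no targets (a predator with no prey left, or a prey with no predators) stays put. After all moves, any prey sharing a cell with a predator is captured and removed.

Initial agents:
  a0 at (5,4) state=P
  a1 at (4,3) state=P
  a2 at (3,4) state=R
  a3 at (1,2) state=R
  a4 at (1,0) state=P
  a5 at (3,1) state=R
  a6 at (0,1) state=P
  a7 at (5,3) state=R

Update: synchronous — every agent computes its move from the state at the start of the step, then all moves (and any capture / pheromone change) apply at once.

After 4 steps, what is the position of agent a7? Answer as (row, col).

(5, 4)

t=1: a0@(5,3):P a1@(5,3):P a2@(2,4):R a3@(1,3):R a4@(1,1):P a5@(3,0):R a6@(1,1):P a7@(5,2):R
t=2: a0@(5,2):P a1@(5,2):P a2@(2,3):R a3@(2,3):R a4@(1,2):P a5@(4,0):R a6@(1,2):P a7@(5,1):R
t=3: a0@(5,1):P a1@(5,1):P a2@(3,3):R a3@(3,3):R a4@(2,2):P a5@(4,4):R a6@(2,2):P a7@(5,0):R
t=4: a0@(5,0):P a1@(5,0):P a2@(4,3):R a3@(4,3):R a4@(3,2):P a5@(4,3):R a6@(3,2):P a7@(5,4):R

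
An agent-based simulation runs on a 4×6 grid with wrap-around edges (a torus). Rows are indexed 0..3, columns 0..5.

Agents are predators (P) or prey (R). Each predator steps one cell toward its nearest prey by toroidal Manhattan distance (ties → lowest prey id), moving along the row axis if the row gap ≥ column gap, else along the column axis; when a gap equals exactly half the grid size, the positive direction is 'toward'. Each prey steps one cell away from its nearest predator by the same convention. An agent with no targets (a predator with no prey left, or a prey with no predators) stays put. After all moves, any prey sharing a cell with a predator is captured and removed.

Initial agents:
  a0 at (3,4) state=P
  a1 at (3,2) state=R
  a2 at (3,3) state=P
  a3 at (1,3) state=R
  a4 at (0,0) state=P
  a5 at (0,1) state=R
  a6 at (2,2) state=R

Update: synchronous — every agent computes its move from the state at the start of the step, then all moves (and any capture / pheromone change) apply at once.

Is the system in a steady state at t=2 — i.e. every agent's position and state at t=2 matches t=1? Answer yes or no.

no

t=1: a0@(3,3):P a1@(3,1):R a2@(3,2):P a3@(0,3):R a4@(0,1):P a5@(0,2):R a6@(1,2):R
t=2: a0@(0,3):P a1@(3,0):R a2@(3,1):P a3@(1,3):R a4@(3,1):P a5@(1,2):R a6@(0,2):R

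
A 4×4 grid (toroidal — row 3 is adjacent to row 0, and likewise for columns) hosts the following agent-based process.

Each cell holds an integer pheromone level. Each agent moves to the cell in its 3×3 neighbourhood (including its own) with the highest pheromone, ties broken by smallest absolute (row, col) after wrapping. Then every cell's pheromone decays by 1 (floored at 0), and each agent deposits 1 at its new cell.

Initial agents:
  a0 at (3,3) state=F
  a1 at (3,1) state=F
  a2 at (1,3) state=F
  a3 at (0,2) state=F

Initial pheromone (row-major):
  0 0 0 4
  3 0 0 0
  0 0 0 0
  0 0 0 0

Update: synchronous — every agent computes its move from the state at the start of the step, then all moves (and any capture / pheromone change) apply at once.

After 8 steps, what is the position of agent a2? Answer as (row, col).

t=1: a0@(0,3) a1@(0,0) a2@(0,3) a3@(0,3) | pheromone: 1 0 0 6 / 2 0 0 0 / 0 0 0 0 / 0 0 0 0
t=2: a0@(0,3) a1@(0,3) a2@(0,3) a3@(0,3) | pheromone: 0 0 0 9 / 1 0 0 0 / 0 0 0 0 / 0 0 0 0
t=3: a0@(0,3) a1@(0,3) a2@(0,3) a3@(0,3) | pheromone: 0 0 0 12 / 0 0 0 0 / 0 0 0 0 / 0 0 0 0
t=4: a0@(0,3) a1@(0,3) a2@(0,3) a3@(0,3) | pheromone: 0 0 0 15 / 0 0 0 0 / 0 0 0 0 / 0 0 0 0
t=5: a0@(0,3) a1@(0,3) a2@(0,3) a3@(0,3) | pheromone: 0 0 0 18 / 0 0 0 0 / 0 0 0 0 / 0 0 0 0
t=6: a0@(0,3) a1@(0,3) a2@(0,3) a3@(0,3) | pheromone: 0 0 0 21 / 0 0 0 0 / 0 0 0 0 / 0 0 0 0
t=7: a0@(0,3) a1@(0,3) a2@(0,3) a3@(0,3) | pheromone: 0 0 0 24 / 0 0 0 0 / 0 0 0 0 / 0 0 0 0
t=8: a0@(0,3) a1@(0,3) a2@(0,3) a3@(0,3) | pheromone: 0 0 0 27 / 0 0 0 0 / 0 0 0 0 / 0 0 0 0

(0, 3)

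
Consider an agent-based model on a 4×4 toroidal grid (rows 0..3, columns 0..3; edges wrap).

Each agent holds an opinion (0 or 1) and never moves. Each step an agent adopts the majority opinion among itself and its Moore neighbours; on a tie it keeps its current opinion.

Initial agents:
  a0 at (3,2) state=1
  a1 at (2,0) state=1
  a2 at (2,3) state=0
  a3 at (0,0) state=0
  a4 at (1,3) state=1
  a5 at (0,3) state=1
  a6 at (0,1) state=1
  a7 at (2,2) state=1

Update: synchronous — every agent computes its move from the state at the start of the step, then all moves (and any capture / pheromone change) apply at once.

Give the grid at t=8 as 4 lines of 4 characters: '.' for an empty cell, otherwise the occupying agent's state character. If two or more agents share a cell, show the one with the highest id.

11.1
...1
1.11
..1.

t=1: a0@(3,2):1 a1@(2,0):1 a2@(2,3):1 a3@(0,0):1 a4@(1,3):1 a5@(0,3):1 a6@(0,1):1 a7@(2,2):1
t=2: (unchanged — steady state)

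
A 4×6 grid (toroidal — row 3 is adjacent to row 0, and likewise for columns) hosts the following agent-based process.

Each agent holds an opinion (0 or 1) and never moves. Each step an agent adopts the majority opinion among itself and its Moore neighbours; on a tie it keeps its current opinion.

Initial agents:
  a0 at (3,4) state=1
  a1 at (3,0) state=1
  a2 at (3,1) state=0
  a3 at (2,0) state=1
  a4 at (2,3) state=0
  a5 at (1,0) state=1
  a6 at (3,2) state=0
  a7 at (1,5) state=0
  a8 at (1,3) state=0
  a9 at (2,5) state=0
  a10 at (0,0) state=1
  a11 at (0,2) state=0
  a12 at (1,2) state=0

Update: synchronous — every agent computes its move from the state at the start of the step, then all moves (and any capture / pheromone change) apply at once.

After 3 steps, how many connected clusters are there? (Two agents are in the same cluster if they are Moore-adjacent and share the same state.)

2

t=1: a0@(3,4):0 a1@(3,0):1 a2@(3,1):0 a3@(2,0):1 a4@(2,3):0 a5@(1,0):1 a6@(3,2):0 a7@(1,5):1 a8@(1,3):0 a9@(2,5):1 a10@(0,0):1 a11@(0,2):0 a12@(1,2):0
t=2: (unchanged — steady state)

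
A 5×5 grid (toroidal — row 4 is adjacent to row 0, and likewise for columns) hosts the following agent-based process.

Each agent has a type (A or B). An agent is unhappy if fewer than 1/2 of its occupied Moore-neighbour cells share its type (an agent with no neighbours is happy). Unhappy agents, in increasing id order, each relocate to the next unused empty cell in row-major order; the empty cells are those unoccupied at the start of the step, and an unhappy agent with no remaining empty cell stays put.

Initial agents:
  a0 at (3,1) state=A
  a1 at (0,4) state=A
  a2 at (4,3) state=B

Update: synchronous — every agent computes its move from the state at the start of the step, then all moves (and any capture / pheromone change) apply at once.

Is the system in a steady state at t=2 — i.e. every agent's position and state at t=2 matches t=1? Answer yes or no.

no

t=1: a0@(3,1):A a1@(0,0):A a2@(0,1):B
t=2: a0@(3,1):A a1@(0,2):A a2@(0,3):B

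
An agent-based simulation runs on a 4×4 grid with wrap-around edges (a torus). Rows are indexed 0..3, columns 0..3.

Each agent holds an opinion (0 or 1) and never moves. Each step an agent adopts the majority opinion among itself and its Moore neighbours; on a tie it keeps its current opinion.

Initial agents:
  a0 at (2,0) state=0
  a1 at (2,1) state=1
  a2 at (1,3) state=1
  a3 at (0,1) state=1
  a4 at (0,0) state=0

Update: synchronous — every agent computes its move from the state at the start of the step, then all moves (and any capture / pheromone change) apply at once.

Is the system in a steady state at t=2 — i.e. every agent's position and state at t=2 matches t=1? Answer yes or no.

t=1: a0@(2,0):1 a1@(2,1):1 a2@(1,3):0 a3@(0,1):1 a4@(0,0):1
t=2: a0@(2,0):1 a1@(2,1):1 a2@(1,3):1 a3@(0,1):1 a4@(0,0):1

no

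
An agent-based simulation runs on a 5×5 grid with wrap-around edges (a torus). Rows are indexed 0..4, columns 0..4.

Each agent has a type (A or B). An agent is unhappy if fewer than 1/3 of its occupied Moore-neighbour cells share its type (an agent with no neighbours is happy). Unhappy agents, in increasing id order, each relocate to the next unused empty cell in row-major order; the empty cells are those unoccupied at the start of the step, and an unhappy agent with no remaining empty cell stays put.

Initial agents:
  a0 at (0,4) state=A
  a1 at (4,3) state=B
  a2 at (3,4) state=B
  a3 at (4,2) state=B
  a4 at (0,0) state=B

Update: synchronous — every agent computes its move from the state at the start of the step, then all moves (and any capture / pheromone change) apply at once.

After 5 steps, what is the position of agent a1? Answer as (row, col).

t=1: a0@(0,1):A a1@(4,3):B a2@(3,4):B a3@(4,2):B a4@(0,2):B
t=2: a0@(0,0):A a1@(4,3):B a2@(3,4):B a3@(4,2):B a4@(0,2):B
t=3: (unchanged — steady state)

(4, 3)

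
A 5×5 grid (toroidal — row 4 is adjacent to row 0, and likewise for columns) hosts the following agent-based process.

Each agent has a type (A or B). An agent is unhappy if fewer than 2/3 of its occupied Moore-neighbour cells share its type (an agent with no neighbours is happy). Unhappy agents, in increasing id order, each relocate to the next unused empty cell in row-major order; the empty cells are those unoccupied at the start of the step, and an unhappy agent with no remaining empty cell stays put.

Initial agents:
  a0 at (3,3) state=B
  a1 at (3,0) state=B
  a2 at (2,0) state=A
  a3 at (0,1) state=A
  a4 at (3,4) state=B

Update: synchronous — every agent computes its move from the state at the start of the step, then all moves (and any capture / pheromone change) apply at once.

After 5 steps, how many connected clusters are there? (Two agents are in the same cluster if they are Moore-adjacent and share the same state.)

t=1: a0@(3,3):B a1@(0,0):B a2@(0,2):A a3@(0,1):A a4@(3,4):B
t=2: a0@(3,3):B a1@(0,3):B a2@(0,2):A a3@(0,4):A a4@(3,4):B
t=3: a0@(3,3):B a1@(0,0):B a2@(0,1):A a3@(1,0):A a4@(3,4):B
t=4: a0@(3,3):B a1@(0,2):B a2@(0,3):A a3@(0,4):A a4@(3,4):B
t=5: a0@(3,3):B a1@(0,0):B a2@(0,1):A a3@(0,4):A a4@(3,4):B

4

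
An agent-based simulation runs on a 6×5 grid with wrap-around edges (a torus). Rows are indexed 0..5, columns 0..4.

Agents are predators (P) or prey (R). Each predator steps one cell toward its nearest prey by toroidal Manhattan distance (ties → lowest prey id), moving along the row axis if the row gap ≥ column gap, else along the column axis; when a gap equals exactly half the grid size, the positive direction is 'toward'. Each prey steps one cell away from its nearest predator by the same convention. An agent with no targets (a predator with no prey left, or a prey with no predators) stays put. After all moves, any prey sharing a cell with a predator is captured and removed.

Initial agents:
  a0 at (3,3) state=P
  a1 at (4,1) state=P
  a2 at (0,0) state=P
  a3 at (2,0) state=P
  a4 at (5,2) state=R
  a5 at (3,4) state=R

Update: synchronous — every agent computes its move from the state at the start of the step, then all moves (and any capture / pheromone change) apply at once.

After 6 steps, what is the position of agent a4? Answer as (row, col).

t=1: a0@(3,4):P a1@(5,1):P a2@(0,1):P a3@(3,0):P a4@(0,2):R
t=2: a0@(4,4):P a1@(0,1):P a2@(0,2):P a3@(4,0):P a4@(0,3):R
t=3: a0@(5,4):P a1@(0,2):P a2@(0,3):P a3@(5,0):P a4@(0,4):R
t=4: a0@(0,4):P a1@(0,3):P a2@(0,4):P a3@(0,0):P a4@(1,4):R
t=5: a0@(1,4):P a1@(1,3):P a2@(1,4):P a3@(1,0):P a4@(2,4):R
t=6: a0@(2,4):P a1@(2,3):P a2@(2,4):P a3@(2,0):P a4@(3,4):R

(3, 4)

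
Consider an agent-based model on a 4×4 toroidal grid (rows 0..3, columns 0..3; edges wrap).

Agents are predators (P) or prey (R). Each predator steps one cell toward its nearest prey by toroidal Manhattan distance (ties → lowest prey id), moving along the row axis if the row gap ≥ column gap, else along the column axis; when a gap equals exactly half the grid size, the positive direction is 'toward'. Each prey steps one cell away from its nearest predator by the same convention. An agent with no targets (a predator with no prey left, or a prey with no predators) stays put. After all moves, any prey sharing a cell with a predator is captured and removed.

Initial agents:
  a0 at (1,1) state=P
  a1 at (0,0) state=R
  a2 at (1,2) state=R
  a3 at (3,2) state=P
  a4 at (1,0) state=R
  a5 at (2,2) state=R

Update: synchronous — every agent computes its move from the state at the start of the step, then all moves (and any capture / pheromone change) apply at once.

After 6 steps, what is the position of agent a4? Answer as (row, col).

(1, 0)

t=1: a0@(1,2):P a1@(3,0):R a2@(1,3):R a3@(2,2):P a4@(1,3):R
t=2: a0@(1,3):P a1@(3,3):R a2@(1,0):R a3@(1,2):P a4@(1,0):R
t=3: a0@(1,0):P a1@(2,3):R a2@(1,1):R a3@(1,3):P a4@(1,1):R
t=4: a0@(1,1):P a1@(3,3):R a2@(1,2):R a3@(2,3):P a4@(1,2):R
t=5: a0@(1,2):P a1@(0,3):R a2@(1,3):R a3@(3,3):P a4@(1,3):R
t=6: a0@(1,3):P a2@(1,0):R a3@(0,3):P a4@(1,0):R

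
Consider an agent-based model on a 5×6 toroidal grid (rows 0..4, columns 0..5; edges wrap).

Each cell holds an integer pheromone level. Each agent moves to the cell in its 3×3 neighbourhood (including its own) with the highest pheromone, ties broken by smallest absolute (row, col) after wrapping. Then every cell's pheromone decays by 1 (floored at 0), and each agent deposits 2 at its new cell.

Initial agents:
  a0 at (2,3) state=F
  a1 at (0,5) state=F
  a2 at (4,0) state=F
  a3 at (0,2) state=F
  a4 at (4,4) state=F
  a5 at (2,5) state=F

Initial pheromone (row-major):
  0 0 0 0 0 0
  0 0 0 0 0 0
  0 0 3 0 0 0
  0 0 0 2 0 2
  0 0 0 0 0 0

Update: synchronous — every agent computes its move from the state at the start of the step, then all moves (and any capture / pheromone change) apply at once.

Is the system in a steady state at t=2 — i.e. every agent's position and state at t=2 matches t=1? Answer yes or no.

no

t=1: a0@(2,2) a1@(0,0) a2@(3,5) a3@(0,1) a4@(3,3) a5@(3,5) | pheromone: 2 2 0 0 0 0 / 0 0 0 0 0 0 / 0 0 4 0 0 0 / 0 0 0 3 0 5 / 0 0 0 0 0 0
t=2: a0@(2,2) a1@(0,0) a2@(3,5) a3@(0,0) a4@(2,2) a5@(3,5) | pheromone: 5 1 0 0 0 0 / 0 0 0 0 0 0 / 0 0 7 0 0 0 / 0 0 0 2 0 8 / 0 0 0 0 0 0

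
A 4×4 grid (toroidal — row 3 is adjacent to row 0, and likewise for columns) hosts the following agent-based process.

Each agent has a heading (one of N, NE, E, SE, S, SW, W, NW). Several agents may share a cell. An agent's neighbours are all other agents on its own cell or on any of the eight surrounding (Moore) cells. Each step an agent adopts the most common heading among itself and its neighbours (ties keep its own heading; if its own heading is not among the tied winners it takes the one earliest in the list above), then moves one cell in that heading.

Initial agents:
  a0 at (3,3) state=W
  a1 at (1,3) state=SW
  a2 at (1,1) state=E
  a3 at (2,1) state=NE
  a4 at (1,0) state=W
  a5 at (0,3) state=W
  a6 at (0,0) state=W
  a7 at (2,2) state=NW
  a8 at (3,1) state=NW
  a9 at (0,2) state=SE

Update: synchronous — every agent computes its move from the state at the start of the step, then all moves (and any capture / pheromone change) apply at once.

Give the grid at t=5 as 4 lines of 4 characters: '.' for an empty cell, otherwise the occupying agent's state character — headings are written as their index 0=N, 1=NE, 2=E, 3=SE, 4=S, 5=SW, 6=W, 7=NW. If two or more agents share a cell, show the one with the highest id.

t=1: a0@(3,2):W a1@(1,2):W a2@(1,0):W a3@(1,0):NW a4@(1,3):W a5@(0,2):W a6@(0,3):W a7@(1,1):NW a8@(2,0):NW a9@(0,1):W
t=2: a0@(3,1):W a1@(1,1):W a2@(1,3):W a3@(1,3):W a4@(1,2):W a5@(0,1):W a6@(0,2):W a7@(1,0):W a8@(1,3):NW a9@(0,0):W
t=3: a0@(3,0):W a1@(1,0):W a2@(1,2):W a3@(1,2):W a4@(1,1):W a5@(0,0):W a6@(0,1):W a7@(1,3):W a8@(1,2):W a9@(0,3):W
t=4: a0@(3,3):W a1@(1,3):W a2@(1,1):W a3@(1,1):W a4@(1,0):W a5@(0,3):W a6@(0,0):W a7@(1,2):W a8@(1,1):W a9@(0,2):W
t=5: a0@(3,2):W a1@(1,2):W a2@(1,0):W a3@(1,0):W a4@(1,3):W a5@(0,2):W a6@(0,3):W a7@(1,1):W a8@(1,0):W a9@(0,1):W

.666
6666
....
..6.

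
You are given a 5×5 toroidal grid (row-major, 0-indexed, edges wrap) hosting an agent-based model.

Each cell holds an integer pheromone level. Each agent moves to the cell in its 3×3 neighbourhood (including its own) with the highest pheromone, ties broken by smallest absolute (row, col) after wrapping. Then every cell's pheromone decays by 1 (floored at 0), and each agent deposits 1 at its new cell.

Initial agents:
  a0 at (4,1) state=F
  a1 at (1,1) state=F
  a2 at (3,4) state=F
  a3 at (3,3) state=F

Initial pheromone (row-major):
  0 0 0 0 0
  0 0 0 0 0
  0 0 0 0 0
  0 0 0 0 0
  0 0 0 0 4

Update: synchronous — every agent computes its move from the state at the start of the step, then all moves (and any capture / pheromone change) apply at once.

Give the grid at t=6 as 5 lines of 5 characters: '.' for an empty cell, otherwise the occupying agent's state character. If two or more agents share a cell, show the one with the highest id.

t=1: a0@(0,0) a1@(0,0) a2@(4,4) a3@(4,4) | pheromone: 2 0 0 0 0 / 0 0 0 0 0 / 0 0 0 0 0 / 0 0 0 0 0 / 0 0 0 0 5
t=2: a0@(4,4) a1@(4,4) a2@(4,4) a3@(4,4) | pheromone: 1 0 0 0 0 / 0 0 0 0 0 / 0 0 0 0 0 / 0 0 0 0 0 / 0 0 0 0 8
t=3: a0@(4,4) a1@(4,4) a2@(4,4) a3@(4,4) | pheromone: 0 0 0 0 0 / 0 0 0 0 0 / 0 0 0 0 0 / 0 0 0 0 0 / 0 0 0 0 11
t=4: a0@(4,4) a1@(4,4) a2@(4,4) a3@(4,4) | pheromone: 0 0 0 0 0 / 0 0 0 0 0 / 0 0 0 0 0 / 0 0 0 0 0 / 0 0 0 0 14
t=5: a0@(4,4) a1@(4,4) a2@(4,4) a3@(4,4) | pheromone: 0 0 0 0 0 / 0 0 0 0 0 / 0 0 0 0 0 / 0 0 0 0 0 / 0 0 0 0 17
t=6: a0@(4,4) a1@(4,4) a2@(4,4) a3@(4,4) | pheromone: 0 0 0 0 0 / 0 0 0 0 0 / 0 0 0 0 0 / 0 0 0 0 0 / 0 0 0 0 20

.....
.....
.....
.....
....F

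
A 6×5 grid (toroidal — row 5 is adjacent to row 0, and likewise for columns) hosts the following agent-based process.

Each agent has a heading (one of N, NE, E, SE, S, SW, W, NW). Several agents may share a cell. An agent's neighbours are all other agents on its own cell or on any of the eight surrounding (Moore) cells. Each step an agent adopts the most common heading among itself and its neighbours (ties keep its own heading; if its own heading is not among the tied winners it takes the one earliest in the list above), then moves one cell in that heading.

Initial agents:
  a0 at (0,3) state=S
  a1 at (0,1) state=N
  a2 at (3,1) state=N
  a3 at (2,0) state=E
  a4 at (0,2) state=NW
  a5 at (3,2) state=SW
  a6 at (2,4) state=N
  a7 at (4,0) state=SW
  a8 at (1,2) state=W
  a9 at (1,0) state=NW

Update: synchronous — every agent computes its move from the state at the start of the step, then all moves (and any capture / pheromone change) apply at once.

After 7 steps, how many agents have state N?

t=1: a0@(1,3):S a1@(5,0):NW a2@(4,0):SW a3@(1,0):N a4@(5,1):NW a5@(4,1):SW a6@(1,4):N a7@(5,4):SW a8@(1,1):W a9@(0,0):N
t=2: a0@(2,3):S a1@(0,4):SW a2@(5,4):SW a3@(0,0):N a4@(4,0):NW a5@(5,0):SW a6@(0,4):N a7@(0,3):SW a8@(0,1):N a9@(5,0):N
t=3: a0@(3,3):S a1@(1,3):SW a2@(0,3):SW a3@(5,0):N a4@(5,4):SW a5@(4,0):N a6@(1,3):SW a7@(1,2):SW a8@(5,1):N a9@(4,0):N
t=4: a0@(4,3):S a1@(2,2):SW a2@(1,2):SW a3@(4,0):N a4@(4,4):N a5@(3,0):N a6@(2,2):SW a7@(2,1):SW a8@(4,1):N a9@(3,0):N
t=5: a0@(5,3):S a1@(3,1):SW a2@(2,1):SW a3@(3,0):N a4@(3,4):N a5@(2,0):N a6@(3,1):SW a7@(3,0):SW a8@(3,1):N a9@(2,0):N
t=6: a0@(0,3):S a1@(4,0):SW a2@(3,0):SW a3@(2,0):N a4@(2,4):N a5@(1,0):N a6@(4,0):SW a7@(2,0):N a8@(2,1):N a9@(1,0):N
t=7: a0@(1,3):S a1@(5,4):SW a2@(2,0):N a3@(1,0):N a4@(1,4):N a5@(0,0):N a6@(5,4):SW a7@(1,0):N a8@(1,1):N a9@(0,0):N

7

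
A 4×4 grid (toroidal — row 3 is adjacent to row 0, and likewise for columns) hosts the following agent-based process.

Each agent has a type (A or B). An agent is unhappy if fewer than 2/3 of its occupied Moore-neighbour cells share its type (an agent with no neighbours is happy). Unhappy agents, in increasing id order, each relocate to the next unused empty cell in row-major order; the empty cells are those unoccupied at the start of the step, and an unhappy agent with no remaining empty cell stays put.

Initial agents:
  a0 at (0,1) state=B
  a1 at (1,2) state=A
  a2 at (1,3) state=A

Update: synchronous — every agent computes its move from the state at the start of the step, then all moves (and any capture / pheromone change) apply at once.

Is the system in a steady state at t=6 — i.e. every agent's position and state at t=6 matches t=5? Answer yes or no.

no

t=1: a0@(0,0):B a1@(0,2):A a2@(1,3):A
t=2: a0@(0,1):B a1@(0,2):A a2@(0,3):A
t=3: a0@(0,0):B a1@(1,0):A a2@(0,3):A
t=4: a0@(0,1):B a1@(0,2):A a2@(1,1):A
t=5: a0@(0,0):B a1@(0,3):A a2@(1,0):A
t=6: a0@(0,1):B a1@(0,2):A a2@(1,1):A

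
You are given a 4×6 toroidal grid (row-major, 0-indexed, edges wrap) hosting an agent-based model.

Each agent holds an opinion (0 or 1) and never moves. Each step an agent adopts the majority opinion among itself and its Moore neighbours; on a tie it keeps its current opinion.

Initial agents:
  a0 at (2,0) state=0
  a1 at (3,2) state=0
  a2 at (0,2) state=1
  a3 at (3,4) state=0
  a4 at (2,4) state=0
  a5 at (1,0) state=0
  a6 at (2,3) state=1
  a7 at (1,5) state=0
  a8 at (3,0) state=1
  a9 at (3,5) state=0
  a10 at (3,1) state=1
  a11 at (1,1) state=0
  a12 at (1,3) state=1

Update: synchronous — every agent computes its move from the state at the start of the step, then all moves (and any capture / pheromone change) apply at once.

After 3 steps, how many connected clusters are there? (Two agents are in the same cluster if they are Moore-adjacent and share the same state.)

t=1: a0@(2,0):0 a1@(3,2):1 a2@(0,2):1 a3@(3,4):0 a4@(2,4):0 a5@(1,0):0 a6@(2,3):0 a7@(1,5):0 a8@(3,0):1 a9@(3,5):0 a10@(3,1):1 a11@(1,1):0 a12@(1,3):1
t=2: (unchanged — steady state)

2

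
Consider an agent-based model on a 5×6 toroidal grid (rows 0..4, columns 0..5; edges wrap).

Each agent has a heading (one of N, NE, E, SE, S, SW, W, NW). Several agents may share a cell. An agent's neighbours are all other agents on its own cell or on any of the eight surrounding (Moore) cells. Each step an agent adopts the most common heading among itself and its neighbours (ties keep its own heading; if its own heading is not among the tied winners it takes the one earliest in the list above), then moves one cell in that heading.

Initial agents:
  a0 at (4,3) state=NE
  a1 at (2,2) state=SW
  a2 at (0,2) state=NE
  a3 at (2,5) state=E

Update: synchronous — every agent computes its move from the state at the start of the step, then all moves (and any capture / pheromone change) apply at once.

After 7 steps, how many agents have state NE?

3

t=1: a0@(3,4):NE a1@(3,1):SW a2@(4,3):NE a3@(2,0):E
t=2: a0@(2,5):NE a1@(4,0):SW a2@(3,4):NE a3@(2,1):E
t=3: a0@(1,0):NE a1@(0,5):SW a2@(2,5):NE a3@(2,2):E
t=4: a0@(0,1):NE a1@(1,4):SW a2@(1,0):NE a3@(2,3):E
t=5: a0@(4,2):NE a1@(2,3):SW a2@(0,1):NE a3@(2,4):E
t=6: a0@(3,3):NE a1@(3,2):SW a2@(4,2):NE a3@(2,5):E
t=7: a0@(2,4):NE a1@(2,3):NE a2@(3,3):NE a3@(2,0):E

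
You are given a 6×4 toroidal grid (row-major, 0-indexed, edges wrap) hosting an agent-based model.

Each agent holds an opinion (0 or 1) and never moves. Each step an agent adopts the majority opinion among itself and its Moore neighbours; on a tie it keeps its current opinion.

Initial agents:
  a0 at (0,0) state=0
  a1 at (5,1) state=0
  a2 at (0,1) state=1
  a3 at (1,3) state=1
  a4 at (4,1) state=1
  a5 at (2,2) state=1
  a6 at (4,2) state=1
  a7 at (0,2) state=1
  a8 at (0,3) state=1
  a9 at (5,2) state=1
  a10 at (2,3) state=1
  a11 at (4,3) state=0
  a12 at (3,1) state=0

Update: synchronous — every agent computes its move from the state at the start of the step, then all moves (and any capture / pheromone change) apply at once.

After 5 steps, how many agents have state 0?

0

t=1: a0@(0,0):1 a1@(5,1):1 a2@(0,1):1 a3@(1,3):1 a4@(4,1):1 a5@(2,2):1 a6@(4,2):1 a7@(0,2):1 a8@(0,3):1 a9@(5,2):1 a10@(2,3):1 a11@(4,3):1 a12@(3,1):1
t=2: (unchanged — steady state)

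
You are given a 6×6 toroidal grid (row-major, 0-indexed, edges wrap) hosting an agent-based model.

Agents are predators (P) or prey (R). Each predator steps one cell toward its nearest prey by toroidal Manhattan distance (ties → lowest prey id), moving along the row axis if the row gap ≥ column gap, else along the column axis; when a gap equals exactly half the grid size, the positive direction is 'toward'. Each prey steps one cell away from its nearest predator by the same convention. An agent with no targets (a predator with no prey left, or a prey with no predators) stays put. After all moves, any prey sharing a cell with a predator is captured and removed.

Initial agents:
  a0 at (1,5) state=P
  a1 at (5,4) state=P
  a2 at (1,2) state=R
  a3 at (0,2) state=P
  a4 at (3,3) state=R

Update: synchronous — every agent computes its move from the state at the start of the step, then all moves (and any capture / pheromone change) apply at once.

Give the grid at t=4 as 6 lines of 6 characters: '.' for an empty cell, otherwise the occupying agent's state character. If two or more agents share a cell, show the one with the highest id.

......
......
......
.P....
..PP..
..R...

t=1: a0@(1,0):P a1@(4,4):P a2@(2,2):R a3@(1,2):P a4@(2,3):R
t=2: a0@(1,1):P a1@(3,4):P a2@(3,2):R a3@(2,2):P a4@(3,3):R
t=3: a0@(2,1):P a1@(3,3):P a2@(4,2):R a3@(3,2):P
t=4: a0@(3,1):P a1@(4,3):P a2@(5,2):R a3@(4,2):P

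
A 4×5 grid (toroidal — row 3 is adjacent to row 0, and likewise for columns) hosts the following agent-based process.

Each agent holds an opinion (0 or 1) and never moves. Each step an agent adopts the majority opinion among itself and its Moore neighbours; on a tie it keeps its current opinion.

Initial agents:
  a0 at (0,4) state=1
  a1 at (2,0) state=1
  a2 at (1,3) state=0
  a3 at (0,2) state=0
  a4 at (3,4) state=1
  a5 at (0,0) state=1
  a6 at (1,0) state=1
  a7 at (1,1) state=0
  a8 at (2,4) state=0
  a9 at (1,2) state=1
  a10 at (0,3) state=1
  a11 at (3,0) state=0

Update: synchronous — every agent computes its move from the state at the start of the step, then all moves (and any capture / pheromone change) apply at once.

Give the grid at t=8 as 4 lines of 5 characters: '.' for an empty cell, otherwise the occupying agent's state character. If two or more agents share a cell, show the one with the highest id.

1.011
1100.
1...1
1...1

t=1: a0@(0,4):1 a1@(2,0):1 a2@(1,3):0 a3@(0,2):0 a4@(3,4):1 a5@(0,0):1 a6@(1,0):1 a7@(1,1):1 a8@(2,4):0 a9@(1,2):0 a10@(0,3):1 a11@(3,0):1
t=2: a0@(0,4):1 a1@(2,0):1 a2@(1,3):0 a3@(0,2):0 a4@(3,4):1 a5@(0,0):1 a6@(1,0):1 a7@(1,1):1 a8@(2,4):1 a9@(1,2):0 a10@(0,3):1 a11@(3,0):1
t=3: (unchanged — steady state)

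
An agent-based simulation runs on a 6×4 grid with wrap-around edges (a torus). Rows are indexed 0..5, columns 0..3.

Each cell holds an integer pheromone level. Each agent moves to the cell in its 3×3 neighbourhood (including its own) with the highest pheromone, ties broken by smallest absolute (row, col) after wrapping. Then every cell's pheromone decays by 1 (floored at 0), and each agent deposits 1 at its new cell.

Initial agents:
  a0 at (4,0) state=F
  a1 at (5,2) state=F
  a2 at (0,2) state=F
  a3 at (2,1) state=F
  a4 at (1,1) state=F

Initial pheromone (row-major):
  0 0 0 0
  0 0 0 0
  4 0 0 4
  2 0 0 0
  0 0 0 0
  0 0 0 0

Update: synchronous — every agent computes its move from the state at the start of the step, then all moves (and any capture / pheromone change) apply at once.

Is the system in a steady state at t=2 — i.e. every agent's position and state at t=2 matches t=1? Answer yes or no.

t=1: a0@(3,0) a1@(0,1) a2@(0,1) a3@(2,0) a4@(2,0) | pheromone: 0 2 0 0 / 0 0 0 0 / 5 0 0 3 / 2 0 0 0 / 0 0 0 0 / 0 0 0 0
t=2: a0@(2,0) a1@(0,1) a2@(0,1) a3@(2,0) a4@(2,0) | pheromone: 0 3 0 0 / 0 0 0 0 / 7 0 0 2 / 1 0 0 0 / 0 0 0 0 / 0 0 0 0

no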